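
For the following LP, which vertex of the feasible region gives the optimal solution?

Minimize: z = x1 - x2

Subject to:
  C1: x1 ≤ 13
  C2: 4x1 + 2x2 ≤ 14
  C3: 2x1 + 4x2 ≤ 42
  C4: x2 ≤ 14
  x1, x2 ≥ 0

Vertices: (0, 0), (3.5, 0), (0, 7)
Evaluating z = x1 - x2 at each vertex:
  (0, 0): z = 0
  (3.5, 0): z = 3.5
  (0, 7): z = -7

The smallest value is z = -7, attained at (0, 7).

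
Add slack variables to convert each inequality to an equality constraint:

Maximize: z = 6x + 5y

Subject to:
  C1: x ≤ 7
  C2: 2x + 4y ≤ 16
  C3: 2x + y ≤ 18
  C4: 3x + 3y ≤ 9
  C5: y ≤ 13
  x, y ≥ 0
max z = 6x + 5y

s.t.
  x + s1 = 7
  2x + 4y + s2 = 16
  2x + y + s3 = 18
  3x + 3y + s4 = 9
  y + s5 = 13
  x, y, s1, s2, s3, s4, s5 ≥ 0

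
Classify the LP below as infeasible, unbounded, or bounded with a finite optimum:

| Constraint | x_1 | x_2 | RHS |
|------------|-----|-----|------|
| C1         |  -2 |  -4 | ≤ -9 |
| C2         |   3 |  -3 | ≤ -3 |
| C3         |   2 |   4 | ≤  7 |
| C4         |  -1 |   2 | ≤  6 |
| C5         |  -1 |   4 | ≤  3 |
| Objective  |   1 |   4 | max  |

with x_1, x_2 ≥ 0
C3 requires 2x_1 + 4x_2 ≤ 7, while C1 (-2x_1 - 4x_2 ≤ -9) is equivalent to 2x_1 + 4x_2 ≥ 9. Together they would need 9 ≤ 2x_1 + 4x_2 ≤ 7, which is impossible since 9 > 7. No point satisfies all constraints.

Infeasible: no point satisfies all constraints simultaneously.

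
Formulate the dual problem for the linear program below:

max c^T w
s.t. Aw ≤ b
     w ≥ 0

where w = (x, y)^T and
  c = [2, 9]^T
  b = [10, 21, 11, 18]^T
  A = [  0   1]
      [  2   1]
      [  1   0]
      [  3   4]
Minimize: z = 10y1 + 21y2 + 11y3 + 18y4

Subject to:
  C1: -2y2 - y3 - 3y4 ≤ -2
  C2: -y1 - y2 - 4y4 ≤ -9
  y1, y2, y3, y4 ≥ 0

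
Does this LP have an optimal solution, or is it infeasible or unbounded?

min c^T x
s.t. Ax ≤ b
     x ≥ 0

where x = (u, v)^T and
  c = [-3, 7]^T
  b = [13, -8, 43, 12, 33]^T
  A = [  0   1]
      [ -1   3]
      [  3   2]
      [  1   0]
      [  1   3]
The point (12, 0) satisfies every constraint, so the LP is feasible; the constraints give u ≤ 12 and v ≤ 13, which with u, v ≥ 0 keep the feasible region inside a bounded box. A feasible, bounded LP attains a finite optimum at a vertex.

Feasible with finite optimum z* = -36 at (12, 0).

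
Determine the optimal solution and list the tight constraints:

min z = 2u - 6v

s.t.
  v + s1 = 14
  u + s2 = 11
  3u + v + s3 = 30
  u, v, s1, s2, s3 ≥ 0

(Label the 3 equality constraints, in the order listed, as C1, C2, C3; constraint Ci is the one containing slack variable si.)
Optimal: u = 0, v = 14
Binding: C1, u ≥ 0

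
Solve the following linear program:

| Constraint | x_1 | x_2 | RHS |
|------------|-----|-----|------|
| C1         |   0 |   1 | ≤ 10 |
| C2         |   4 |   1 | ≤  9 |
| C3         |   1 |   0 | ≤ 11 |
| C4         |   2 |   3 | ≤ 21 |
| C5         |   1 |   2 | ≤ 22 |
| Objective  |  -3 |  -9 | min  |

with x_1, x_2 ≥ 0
Each vertex is the intersection of two constraint boundaries that also satisfies all remaining constraints:
  x_1 = 0 and x_2 = 0 → (0, 0)
  4x_1 + x_2 = 9 and x_2 = 0 → (2.25, 0)
  4x_1 + x_2 = 9 and 2x_1 + 3x_2 = 21 → (0.6, 6.6)
  2x_1 + 3x_2 = 21 and x_1 = 0 → (0, 7)

Evaluating z = -3x_1 - 9x_2 at each vertex:
  (0, 0): z = 0
  (2.25, 0): z = -6.75
  (0.6, 6.6): z = -61.2
  (0, 7): z = -63

The minimum is at (0, 7) with z = -63.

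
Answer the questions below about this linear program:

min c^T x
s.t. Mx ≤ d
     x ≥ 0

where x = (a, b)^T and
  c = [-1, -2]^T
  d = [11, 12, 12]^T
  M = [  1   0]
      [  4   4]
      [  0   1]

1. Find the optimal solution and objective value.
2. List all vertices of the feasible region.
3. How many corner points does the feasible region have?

1. a = 0, b = 3, z = -6
2. (0, 0), (3, 0), (0, 3)
3. 3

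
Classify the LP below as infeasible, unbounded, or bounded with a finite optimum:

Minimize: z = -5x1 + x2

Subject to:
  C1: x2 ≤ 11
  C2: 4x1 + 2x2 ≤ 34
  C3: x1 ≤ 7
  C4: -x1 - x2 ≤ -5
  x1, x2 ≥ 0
The point (7, 0) satisfies every constraint, so the LP is feasible; the constraints give x1 ≤ 7 and x2 ≤ 11, which with x1, x2 ≥ 0 keep the feasible region inside a bounded box. A feasible, bounded LP attains a finite optimum at a vertex.

Evaluating z = -5x1 + x2 at each vertex:
  (5, 0): z = -25
  (7, 0): z = -35
  (7, 3): z = -32
  (3, 11): z = -4
  (0, 11): z = 11
  (0, 5): z = 5

Feasible with finite optimum z* = -35 at (7, 0).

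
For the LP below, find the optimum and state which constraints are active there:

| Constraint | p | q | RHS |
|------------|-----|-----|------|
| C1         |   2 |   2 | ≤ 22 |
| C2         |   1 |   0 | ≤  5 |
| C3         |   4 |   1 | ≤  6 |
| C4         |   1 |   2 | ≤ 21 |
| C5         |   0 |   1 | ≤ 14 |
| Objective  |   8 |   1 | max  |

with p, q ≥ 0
Optimal: p = 1.5, q = 0
Binding: C3, q ≥ 0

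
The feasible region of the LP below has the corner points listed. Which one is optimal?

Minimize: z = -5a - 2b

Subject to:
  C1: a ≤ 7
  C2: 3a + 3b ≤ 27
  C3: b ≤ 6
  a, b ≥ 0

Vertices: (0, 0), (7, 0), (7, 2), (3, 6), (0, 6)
Evaluating z = -5a - 2b at each vertex:
  (0, 0): z = 0
  (7, 0): z = -35
  (7, 2): z = -39
  (3, 6): z = -27
  (0, 6): z = -12

The smallest value is z = -39, attained at (7, 2).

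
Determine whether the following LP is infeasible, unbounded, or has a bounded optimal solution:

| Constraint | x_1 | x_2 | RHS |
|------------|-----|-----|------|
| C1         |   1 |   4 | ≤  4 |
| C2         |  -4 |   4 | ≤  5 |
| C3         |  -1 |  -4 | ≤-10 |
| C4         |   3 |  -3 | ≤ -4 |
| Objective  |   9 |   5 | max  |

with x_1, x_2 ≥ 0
C1 requires x_1 + 4x_2 ≤ 4, while C3 (-x_1 - 4x_2 ≤ -10) is equivalent to x_1 + 4x_2 ≥ 10. Together they would need 10 ≤ x_1 + 4x_2 ≤ 4, which is impossible since 10 > 4. No point satisfies all constraints.

The feasible region is empty; the LP is infeasible.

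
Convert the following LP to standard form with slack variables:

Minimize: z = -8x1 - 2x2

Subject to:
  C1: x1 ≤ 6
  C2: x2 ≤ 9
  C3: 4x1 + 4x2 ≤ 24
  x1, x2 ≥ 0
min z = -8x1 - 2x2

s.t.
  x1 + s1 = 6
  x2 + s2 = 9
  4x1 + 4x2 + s3 = 24
  x1, x2, s1, s2, s3 ≥ 0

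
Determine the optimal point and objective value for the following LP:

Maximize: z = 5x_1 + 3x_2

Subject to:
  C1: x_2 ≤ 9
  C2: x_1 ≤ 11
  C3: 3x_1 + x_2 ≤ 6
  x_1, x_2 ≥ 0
x_1 = 0, x_2 = 6, z = 18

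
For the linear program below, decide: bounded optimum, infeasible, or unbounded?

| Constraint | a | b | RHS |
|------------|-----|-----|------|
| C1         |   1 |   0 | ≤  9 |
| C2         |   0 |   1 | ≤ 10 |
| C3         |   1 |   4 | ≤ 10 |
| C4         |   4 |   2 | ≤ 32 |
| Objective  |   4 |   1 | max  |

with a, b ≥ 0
The point (8, 0) satisfies every constraint, so the LP is feasible; the constraints give a ≤ 9 and b ≤ 10, which with a, b ≥ 0 keep the feasible region inside a bounded box. A feasible, bounded LP attains a finite optimum at a vertex.

Evaluating z = 4a + b at each vertex:
  (0, 0): z = 0
  (8, 0): z = 32
  (7.714, 0.5714): z = 31.43
  (0, 2.5): z = 2.5

Bounded optimum: z* = 32 at (8, 0).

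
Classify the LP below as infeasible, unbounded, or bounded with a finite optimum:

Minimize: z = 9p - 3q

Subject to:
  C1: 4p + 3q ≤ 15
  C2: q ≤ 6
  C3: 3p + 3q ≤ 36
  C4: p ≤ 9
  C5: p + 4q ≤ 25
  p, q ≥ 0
The point (0, 5) satisfies every constraint, so the LP is feasible; the constraints give p ≤ 9 and q ≤ 6, which with p, q ≥ 0 keep the feasible region inside a bounded box. A feasible, bounded LP attains a finite optimum at a vertex.

Evaluating z = 9p - 3q at each vertex:
  (0, 0): z = 0
  (3.75, 0): z = 33.75
  (0, 5): z = -15

Feasible with finite optimum z* = -15 at (0, 5).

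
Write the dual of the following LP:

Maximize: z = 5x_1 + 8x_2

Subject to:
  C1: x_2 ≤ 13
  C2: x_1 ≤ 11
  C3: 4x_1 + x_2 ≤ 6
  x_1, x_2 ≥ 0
Minimize: z = 13y1 + 11y2 + 6y3

Subject to:
  C1: -y2 - 4y3 ≤ -5
  C2: -y1 - y3 ≤ -8
  y1, y2, y3 ≥ 0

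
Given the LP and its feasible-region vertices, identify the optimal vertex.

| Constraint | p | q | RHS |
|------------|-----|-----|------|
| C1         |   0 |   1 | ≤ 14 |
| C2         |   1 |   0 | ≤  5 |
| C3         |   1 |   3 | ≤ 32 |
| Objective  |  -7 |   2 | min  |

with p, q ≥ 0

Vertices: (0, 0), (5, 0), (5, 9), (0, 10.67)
(5, 0) with z = -35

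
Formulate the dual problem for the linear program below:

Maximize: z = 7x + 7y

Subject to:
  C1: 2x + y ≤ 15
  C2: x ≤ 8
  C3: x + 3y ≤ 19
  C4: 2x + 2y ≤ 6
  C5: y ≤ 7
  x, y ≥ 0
Minimize: z = 15y1 + 8y2 + 19y3 + 6y4 + 7y5

Subject to:
  C1: -2y1 - y2 - y3 - 2y4 ≤ -7
  C2: -y1 - 3y3 - 2y4 - y5 ≤ -7
  y1, y2, y3, y4, y5 ≥ 0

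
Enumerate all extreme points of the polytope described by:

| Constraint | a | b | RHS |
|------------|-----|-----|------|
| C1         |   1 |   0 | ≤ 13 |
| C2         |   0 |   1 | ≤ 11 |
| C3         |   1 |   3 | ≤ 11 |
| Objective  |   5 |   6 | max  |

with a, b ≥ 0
Each vertex is the intersection of two constraint boundaries that also satisfies all remaining constraints:
  a = 0 and b = 0 → (0, 0)
  a + 3b = 11 and b = 0 → (11, 0)
  a + 3b = 11 and a = 0 → (0, 3.667)

Vertices: (0, 0), (11, 0), (0, 3.667)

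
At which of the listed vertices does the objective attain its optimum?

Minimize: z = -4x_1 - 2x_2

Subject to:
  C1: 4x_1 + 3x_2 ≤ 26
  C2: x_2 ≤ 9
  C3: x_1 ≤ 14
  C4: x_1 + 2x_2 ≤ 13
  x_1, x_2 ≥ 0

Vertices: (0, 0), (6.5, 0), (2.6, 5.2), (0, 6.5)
Evaluating z = -4x_1 - 2x_2 at each vertex:
  (0, 0): z = 0
  (6.5, 0): z = -26
  (2.6, 5.2): z = -20.8
  (0, 6.5): z = -13

The smallest value is z = -26, attained at (6.5, 0).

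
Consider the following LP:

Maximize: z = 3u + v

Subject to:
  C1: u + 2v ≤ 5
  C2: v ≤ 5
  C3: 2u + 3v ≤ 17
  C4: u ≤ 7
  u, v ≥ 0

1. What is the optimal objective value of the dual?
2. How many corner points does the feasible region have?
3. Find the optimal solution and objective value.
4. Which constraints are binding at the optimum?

1. 15 (by strong duality, equal to the primal optimum)
2. 3
3. u = 5, v = 0, z = 15
4. C1, v ≥ 0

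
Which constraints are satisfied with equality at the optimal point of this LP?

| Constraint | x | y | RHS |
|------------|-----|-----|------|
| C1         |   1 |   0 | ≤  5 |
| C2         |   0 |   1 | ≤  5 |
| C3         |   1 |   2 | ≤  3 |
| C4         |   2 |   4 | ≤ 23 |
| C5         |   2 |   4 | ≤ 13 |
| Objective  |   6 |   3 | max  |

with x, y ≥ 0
Optimal: x = 3, y = 0
Slack at optimum:
  C1: slack = 2
  C2: slack = 5
  C3: slack = 0 (binding)
  C4: slack = 17
  C5: slack = 7
  x ≥ 0: x = 3
  y ≥ 0: y = 0 (binding)
Binding constraints: C3, y ≥ 0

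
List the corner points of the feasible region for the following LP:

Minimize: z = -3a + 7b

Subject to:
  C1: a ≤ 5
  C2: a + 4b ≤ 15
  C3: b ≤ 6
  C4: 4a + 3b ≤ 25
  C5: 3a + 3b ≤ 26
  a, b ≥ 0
Each vertex is the intersection of two constraint boundaries that also satisfies all remaining constraints:
  a = 0 and b = 0 → (0, 0)
  a = 5 and b = 0 → (5, 0)
  a = 5 and 4a + 3b = 25 → (5, 1.667)
  a + 4b = 15 and 4a + 3b = 25 → (4.231, 2.692)
  a + 4b = 15 and a = 0 → (0, 3.75)

Vertices: (0, 0), (5, 0), (5, 1.667), (4.231, 2.692), (0, 3.75)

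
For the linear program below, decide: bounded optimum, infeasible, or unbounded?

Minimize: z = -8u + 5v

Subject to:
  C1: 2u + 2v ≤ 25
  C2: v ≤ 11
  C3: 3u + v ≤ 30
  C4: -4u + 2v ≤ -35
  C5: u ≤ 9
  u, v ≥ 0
The point (9, 0) satisfies every constraint, so the LP is feasible; the constraints give u ≤ 9 and v ≤ 11, which with u, v ≥ 0 keep the feasible region inside a bounded box. A feasible, bounded LP attains a finite optimum at a vertex.

The LP has an optimal solution: (9, 0) with z = -72.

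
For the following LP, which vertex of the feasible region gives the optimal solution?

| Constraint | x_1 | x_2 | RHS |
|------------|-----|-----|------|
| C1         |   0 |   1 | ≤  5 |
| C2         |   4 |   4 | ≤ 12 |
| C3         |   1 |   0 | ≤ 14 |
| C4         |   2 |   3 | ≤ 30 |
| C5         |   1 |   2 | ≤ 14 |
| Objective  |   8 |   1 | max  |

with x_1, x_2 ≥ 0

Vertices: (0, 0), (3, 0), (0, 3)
Evaluating z = 8x_1 + x_2 at each vertex:
  (0, 0): z = 0
  (3, 0): z = 24
  (0, 3): z = 3

The largest value is z = 24, attained at (3, 0).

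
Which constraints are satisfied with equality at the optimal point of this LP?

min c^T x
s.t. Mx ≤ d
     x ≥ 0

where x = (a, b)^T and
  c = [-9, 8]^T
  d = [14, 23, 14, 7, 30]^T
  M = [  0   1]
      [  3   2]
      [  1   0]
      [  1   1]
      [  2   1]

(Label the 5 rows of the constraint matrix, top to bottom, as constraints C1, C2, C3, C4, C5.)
Optimal: a = 7, b = 0
Binding: C4, b ≥ 0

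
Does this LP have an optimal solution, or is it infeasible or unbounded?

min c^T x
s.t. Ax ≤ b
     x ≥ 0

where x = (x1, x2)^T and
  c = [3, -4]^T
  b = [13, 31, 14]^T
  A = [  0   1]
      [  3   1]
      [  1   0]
The point (0, 13) satisfies every constraint, so the LP is feasible; the constraints give x1 ≤ 14 and x2 ≤ 13, which with x1, x2 ≥ 0 keep the feasible region inside a bounded box. A feasible, bounded LP attains a finite optimum at a vertex.

The LP has an optimal solution: (0, 13) with z = -52.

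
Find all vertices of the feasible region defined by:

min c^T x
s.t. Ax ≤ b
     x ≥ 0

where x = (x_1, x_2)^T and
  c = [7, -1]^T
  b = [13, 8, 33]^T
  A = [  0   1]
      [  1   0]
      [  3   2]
Each vertex is the intersection of two constraint boundaries that also satisfies all remaining constraints:
  x_1 = 0 and x_2 = 0 → (0, 0)
  x_1 = 8 and x_2 = 0 → (8, 0)
  x_1 = 8 and 3x_1 + 2x_2 = 33 → (8, 4.5)
  x_2 = 13 and 3x_1 + 2x_2 = 33 → (2.333, 13)
  x_2 = 13 and x_1 = 0 → (0, 13)

Vertices: (0, 0), (8, 0), (8, 4.5), (2.333, 13), (0, 13)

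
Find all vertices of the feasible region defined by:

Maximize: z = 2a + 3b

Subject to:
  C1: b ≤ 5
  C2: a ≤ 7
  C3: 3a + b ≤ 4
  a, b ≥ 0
Each vertex is the intersection of two constraint boundaries that also satisfies all remaining constraints:
  a = 0 and b = 0 → (0, 0)
  3a + b = 4 and b = 0 → (1.333, 0)
  3a + b = 4 and a = 0 → (0, 4)

Vertices: (0, 0), (1.333, 0), (0, 4)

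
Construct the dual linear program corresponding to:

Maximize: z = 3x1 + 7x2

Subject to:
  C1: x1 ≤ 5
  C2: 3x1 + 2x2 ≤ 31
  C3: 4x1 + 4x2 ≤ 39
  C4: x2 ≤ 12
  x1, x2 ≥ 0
Minimize: z = 5y1 + 31y2 + 39y3 + 12y4

Subject to:
  C1: -y1 - 3y2 - 4y3 ≤ -3
  C2: -2y2 - 4y3 - y4 ≤ -7
  y1, y2, y3, y4 ≥ 0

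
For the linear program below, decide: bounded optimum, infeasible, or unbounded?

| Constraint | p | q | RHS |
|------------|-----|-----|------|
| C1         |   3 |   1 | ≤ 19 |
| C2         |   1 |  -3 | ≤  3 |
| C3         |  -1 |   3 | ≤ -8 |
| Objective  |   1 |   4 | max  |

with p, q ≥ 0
C2 requires p - 3q ≤ 3, while C3 (-p + 3q ≤ -8) is equivalent to p - 3q ≥ 8. Together they would need 8 ≤ p - 3q ≤ 3, which is impossible since 8 > 3. No point satisfies all constraints.

Infeasible — the constraint set is empty.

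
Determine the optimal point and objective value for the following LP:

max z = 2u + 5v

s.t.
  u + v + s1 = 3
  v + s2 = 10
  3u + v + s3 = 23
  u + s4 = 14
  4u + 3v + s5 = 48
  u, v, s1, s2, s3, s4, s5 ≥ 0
u = 0, v = 3, z = 15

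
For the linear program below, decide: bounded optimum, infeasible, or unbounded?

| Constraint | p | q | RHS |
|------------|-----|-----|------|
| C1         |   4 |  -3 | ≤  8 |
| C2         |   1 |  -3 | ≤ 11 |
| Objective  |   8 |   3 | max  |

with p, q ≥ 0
Feasible point: (0, 0) satisfies every constraint, so the LP is feasible.
Direction d = (0, 1): for each constraint row a, a·d ≤ 0 —
  (4)(0) + (-3)(1) = -3 ≤ 0
  (1)(0) + (-3)(1) = -3 ≤ 0
and d ≥ 0, so (0, 0) + t·d stays feasible for every t ≥ 0. Along this ray z = 8p + 3q changes by 3 per unit t, so z → +∞.

The LP is unbounded; z can be made arbitrarily large.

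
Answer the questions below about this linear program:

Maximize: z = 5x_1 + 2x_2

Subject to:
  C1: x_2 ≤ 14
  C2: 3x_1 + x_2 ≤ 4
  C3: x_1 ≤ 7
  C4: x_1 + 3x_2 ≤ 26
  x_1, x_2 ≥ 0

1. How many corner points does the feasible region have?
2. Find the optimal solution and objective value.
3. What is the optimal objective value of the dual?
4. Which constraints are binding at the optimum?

1. 3
2. x_1 = 0, x_2 = 4, z = 8
3. 8 (by strong duality, equal to the primal optimum)
4. C2, x_1 ≥ 0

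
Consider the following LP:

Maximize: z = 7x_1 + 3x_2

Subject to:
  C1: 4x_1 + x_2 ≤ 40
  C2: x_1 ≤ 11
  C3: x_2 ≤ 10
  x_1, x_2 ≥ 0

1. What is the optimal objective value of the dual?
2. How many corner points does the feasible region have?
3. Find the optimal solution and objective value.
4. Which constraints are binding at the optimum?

1. 82.5 (by strong duality, equal to the primal optimum)
2. 4
3. x_1 = 7.5, x_2 = 10, z = 82.5
4. C1, C3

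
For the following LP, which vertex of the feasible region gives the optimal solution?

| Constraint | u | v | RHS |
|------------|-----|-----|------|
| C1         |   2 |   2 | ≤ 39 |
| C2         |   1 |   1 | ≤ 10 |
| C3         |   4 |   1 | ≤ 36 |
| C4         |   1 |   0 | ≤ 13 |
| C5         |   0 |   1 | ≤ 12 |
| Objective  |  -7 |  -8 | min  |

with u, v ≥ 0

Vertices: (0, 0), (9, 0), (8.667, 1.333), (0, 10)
Evaluating z = -7u - 8v at each vertex:
  (0, 0): z = 0
  (9, 0): z = -63
  (8.667, 1.333): z = -71.33
  (0, 10): z = -80

The smallest value is z = -80, attained at (0, 10).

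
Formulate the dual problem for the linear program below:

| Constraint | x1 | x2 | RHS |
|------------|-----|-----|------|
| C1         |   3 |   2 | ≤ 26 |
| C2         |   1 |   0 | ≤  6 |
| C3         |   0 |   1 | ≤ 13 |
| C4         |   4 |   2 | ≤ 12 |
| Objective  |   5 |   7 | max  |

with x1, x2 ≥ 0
Minimize: z = 26y1 + 6y2 + 13y3 + 12y4

Subject to:
  C1: -3y1 - y2 - 4y4 ≤ -5
  C2: -2y1 - y3 - 2y4 ≤ -7
  y1, y2, y3, y4 ≥ 0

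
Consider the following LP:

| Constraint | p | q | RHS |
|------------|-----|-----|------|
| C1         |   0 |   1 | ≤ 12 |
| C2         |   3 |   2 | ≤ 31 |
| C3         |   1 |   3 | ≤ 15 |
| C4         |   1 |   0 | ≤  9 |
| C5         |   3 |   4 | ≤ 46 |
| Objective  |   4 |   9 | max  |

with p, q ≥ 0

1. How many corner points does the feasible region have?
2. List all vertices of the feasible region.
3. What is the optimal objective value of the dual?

1. 4
2. (0, 0), (9, 0), (9, 2), (0, 5)
3. 54 (by strong duality, equal to the primal optimum)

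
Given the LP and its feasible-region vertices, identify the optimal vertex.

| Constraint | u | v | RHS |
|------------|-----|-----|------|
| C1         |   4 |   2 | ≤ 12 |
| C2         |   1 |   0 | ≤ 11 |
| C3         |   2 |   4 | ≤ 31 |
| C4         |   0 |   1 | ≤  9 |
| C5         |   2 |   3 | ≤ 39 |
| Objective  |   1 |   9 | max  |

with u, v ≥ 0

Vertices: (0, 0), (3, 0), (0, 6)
Evaluating z = u + 9v at each vertex:
  (0, 0): z = 0
  (3, 0): z = 3
  (0, 6): z = 54

The largest value is z = 54, attained at (0, 6).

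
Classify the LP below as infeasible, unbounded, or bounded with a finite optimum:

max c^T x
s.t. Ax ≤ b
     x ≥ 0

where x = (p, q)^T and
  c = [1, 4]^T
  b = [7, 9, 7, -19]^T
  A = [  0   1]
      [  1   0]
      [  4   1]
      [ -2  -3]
The point (0, 7) satisfies every constraint, so the LP is feasible; the constraints give p ≤ 9 and q ≤ 7, which with p, q ≥ 0 keep the feasible region inside a bounded box. A feasible, bounded LP attains a finite optimum at a vertex.

The LP has an optimal solution: (0, 7) with z = 28.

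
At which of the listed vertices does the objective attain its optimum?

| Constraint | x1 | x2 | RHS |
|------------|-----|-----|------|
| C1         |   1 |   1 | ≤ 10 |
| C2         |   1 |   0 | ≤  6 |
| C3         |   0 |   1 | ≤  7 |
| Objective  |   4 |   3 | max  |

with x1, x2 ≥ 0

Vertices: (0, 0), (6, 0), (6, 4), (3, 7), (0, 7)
(6, 4) with z = 36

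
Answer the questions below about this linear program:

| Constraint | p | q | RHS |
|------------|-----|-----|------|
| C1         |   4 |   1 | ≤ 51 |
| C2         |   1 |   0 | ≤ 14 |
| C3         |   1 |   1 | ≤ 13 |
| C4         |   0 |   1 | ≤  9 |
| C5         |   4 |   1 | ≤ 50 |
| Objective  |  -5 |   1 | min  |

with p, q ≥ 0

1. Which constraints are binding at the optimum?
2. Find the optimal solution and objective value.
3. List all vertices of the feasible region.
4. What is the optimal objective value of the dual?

1. C5, q ≥ 0
2. p = 12.5, q = 0, z = -62.5
3. (0, 0), (12.5, 0), (12.33, 0.6667), (4, 9), (0, 9)
4. -62.5 (by strong duality, equal to the primal optimum)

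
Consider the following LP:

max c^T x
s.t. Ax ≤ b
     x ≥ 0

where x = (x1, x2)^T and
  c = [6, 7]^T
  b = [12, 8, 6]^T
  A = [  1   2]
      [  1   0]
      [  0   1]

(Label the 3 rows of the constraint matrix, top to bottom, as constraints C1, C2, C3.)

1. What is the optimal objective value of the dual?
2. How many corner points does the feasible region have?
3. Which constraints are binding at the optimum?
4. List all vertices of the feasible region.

1. 62 (by strong duality, equal to the primal optimum)
2. 4
3. C1, C2
4. (0, 0), (8, 0), (8, 2), (0, 6)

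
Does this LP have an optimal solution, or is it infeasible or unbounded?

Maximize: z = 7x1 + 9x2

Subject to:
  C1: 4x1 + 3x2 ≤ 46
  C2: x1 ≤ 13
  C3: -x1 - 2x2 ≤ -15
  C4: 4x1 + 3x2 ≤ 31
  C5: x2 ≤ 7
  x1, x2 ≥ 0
The point (2.5, 7) satisfies every constraint, so the LP is feasible; the constraints give x1 ≤ 13 and x2 ≤ 7, which with x1, x2 ≥ 0 keep the feasible region inside a bounded box. A feasible, bounded LP attains a finite optimum at a vertex.

Bounded optimum: z* = 80.5 at (2.5, 7).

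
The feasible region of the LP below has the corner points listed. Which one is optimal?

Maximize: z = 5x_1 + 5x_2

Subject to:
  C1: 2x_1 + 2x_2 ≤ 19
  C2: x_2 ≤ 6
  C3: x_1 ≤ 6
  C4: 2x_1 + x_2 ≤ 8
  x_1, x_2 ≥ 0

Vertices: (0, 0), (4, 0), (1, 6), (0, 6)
(1, 6) with z = 35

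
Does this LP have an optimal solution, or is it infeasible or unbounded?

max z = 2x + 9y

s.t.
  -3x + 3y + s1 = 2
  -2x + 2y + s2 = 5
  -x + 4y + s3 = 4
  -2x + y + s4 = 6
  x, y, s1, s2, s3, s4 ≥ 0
Feasible point: (0, 0) satisfies every constraint, so the LP is feasible.
Direction d = (1, 0): for each constraint row a, a·d ≤ 0 —
  (-3)(1) + (3)(0) = -3 ≤ 0
  (-2)(1) + (2)(0) = -2 ≤ 0
  (-1)(1) + (4)(0) = -1 ≤ 0
  (-2)(1) + (1)(0) = -2 ≤ 0
and d ≥ 0, so (0, 0) + t·d stays feasible for every t ≥ 0. Along this ray z = 2x + 9y changes by 2 per unit t, so z → +∞.

Unbounded — the objective can increase without bound over the feasible region.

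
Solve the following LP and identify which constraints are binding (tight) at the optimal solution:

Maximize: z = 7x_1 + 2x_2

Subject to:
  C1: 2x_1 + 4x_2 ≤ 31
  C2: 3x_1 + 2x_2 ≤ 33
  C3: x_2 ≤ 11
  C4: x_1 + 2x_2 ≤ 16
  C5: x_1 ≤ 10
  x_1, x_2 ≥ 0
Optimal: x_1 = 10, x_2 = 1.5
Slack at optimum:
  C1: slack = 5
  C2: slack = 0 (binding)
  C3: slack = 9.5
  C4: slack = 3
  C5: slack = 0 (binding)
  x_1 ≥ 0: x_1 = 10
  x_2 ≥ 0: x_2 = 1.5
Binding constraints: C2, C5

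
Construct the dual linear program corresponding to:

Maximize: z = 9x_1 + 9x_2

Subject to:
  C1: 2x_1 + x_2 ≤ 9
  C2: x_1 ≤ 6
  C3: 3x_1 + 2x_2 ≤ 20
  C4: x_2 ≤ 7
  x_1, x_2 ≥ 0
Minimize: z = 9y1 + 6y2 + 20y3 + 7y4

Subject to:
  C1: -2y1 - y2 - 3y3 ≤ -9
  C2: -y1 - 2y3 - y4 ≤ -9
  y1, y2, y3, y4 ≥ 0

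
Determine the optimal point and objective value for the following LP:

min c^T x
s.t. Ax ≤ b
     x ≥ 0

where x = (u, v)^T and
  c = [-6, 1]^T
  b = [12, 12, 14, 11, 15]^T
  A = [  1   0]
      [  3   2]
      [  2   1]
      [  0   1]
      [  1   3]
Each vertex is the intersection of two constraint boundaries that also satisfies all remaining constraints:
  u = 0 and v = 0 → (0, 0)
  3u + 2v = 12 and v = 0 → (4, 0)
  3u + 2v = 12 and u + 3v = 15 → (0.8571, 4.714)
  u + 3v = 15 and u = 0 → (0, 5)

Evaluating z = -6u + v at each vertex:
  (0, 0): z = 0
  (4, 0): z = -24
  (0.8571, 4.714): z = -0.4286
  (0, 5): z = 5

The minimum is at (4, 0) with z = -24.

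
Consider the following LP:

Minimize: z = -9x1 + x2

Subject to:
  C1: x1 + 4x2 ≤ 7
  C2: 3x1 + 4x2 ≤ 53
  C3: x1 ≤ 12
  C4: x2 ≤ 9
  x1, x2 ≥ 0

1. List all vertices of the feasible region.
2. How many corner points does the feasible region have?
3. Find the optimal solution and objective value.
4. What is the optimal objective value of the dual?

1. (0, 0), (7, 0), (0, 1.75)
2. 3
3. x1 = 7, x2 = 0, z = -63
4. -63 (by strong duality, equal to the primal optimum)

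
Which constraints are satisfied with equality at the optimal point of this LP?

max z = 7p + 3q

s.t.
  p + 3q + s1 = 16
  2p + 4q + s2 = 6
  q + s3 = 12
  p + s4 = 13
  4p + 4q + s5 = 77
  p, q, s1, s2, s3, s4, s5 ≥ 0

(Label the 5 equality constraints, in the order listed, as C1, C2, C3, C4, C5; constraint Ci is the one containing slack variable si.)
Optimal: p = 3, q = 0
Slack at optimum:
  C1: slack = 13
  C2: slack = 0 (binding)
  C3: slack = 12
  C4: slack = 10
  C5: slack = 65
  p ≥ 0: p = 3
  q ≥ 0: q = 0 (binding)
Binding constraints: C2, q ≥ 0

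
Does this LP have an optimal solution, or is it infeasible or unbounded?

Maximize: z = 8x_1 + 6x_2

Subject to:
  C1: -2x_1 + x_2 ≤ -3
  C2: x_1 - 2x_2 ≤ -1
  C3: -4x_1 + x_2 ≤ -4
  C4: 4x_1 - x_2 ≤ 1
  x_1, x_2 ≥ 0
C4 requires 4x_1 - x_2 ≤ 1, while C3 (-4x_1 + x_2 ≤ -4) is equivalent to 4x_1 - x_2 ≥ 4. Together they would need 4 ≤ 4x_1 - x_2 ≤ 1, which is impossible since 4 > 1. No point satisfies all constraints.

Infeasible: no point satisfies all constraints simultaneously.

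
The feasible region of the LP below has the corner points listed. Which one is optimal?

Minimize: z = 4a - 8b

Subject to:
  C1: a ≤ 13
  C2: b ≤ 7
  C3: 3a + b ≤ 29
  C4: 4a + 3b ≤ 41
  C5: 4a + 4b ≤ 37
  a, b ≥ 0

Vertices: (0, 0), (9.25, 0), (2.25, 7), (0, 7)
(0, 7) with z = -56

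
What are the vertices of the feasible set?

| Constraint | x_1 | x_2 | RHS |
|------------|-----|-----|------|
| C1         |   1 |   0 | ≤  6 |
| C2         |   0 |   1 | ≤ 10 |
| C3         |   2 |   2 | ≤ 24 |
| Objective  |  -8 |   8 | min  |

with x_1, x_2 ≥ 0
Each vertex is the intersection of two constraint boundaries that also satisfies all remaining constraints:
  x_1 = 0 and x_2 = 0 → (0, 0)
  x_1 = 6 and x_2 = 0 → (6, 0)
  x_1 = 6 and 2x_1 + 2x_2 = 24 → (6, 6)
  x_2 = 10 and 2x_1 + 2x_2 = 24 → (2, 10)
  x_2 = 10 and x_1 = 0 → (0, 10)

Vertices: (0, 0), (6, 0), (6, 6), (2, 10), (0, 10)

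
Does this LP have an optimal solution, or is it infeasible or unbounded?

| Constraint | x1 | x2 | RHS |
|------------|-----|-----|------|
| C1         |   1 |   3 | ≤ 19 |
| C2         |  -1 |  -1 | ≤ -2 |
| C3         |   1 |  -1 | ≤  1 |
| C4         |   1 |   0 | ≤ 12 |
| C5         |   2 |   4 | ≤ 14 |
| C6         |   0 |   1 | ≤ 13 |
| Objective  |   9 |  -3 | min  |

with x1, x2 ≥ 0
The point (0, 3.5) satisfies every constraint, so the LP is feasible; the constraints give x1 ≤ 12 and x2 ≤ 13, which with x1, x2 ≥ 0 keep the feasible region inside a bounded box. A feasible, bounded LP attains a finite optimum at a vertex.

Evaluating z = 9x1 - 3x2 at each vertex:
  (1.5, 0.5): z = 12
  (3, 2): z = 21
  (0, 3.5): z = -10.5
  (0, 2): z = -6

The LP has an optimal solution: (0, 3.5) with z = -10.5.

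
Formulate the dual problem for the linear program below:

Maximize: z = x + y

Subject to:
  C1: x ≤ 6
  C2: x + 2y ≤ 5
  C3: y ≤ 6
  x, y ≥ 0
Minimize: z = 6y1 + 5y2 + 6y3

Subject to:
  C1: -y1 - y2 ≤ -1
  C2: -2y2 - y3 ≤ -1
  y1, y2, y3 ≥ 0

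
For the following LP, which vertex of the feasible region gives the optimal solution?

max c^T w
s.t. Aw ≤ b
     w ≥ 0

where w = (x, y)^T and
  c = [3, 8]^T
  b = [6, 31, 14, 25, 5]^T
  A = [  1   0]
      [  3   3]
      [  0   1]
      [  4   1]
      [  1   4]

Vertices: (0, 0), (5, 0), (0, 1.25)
(5, 0) with z = 15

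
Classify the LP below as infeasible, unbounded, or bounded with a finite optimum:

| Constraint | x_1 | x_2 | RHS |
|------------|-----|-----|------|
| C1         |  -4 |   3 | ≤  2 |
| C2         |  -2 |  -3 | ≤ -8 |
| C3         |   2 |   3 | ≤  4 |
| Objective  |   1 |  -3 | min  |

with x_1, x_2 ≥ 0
C3 requires 2x_1 + 3x_2 ≤ 4, while C2 (-2x_1 - 3x_2 ≤ -8) is equivalent to 2x_1 + 3x_2 ≥ 8. Together they would need 8 ≤ 2x_1 + 3x_2 ≤ 4, which is impossible since 8 > 4. No point satisfies all constraints.

The feasible region is empty; the LP is infeasible.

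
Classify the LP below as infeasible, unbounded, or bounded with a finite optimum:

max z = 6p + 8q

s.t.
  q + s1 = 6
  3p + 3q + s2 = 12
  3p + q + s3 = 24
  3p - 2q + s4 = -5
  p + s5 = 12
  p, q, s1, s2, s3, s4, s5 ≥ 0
The point (0, 4) satisfies every constraint, so the LP is feasible; the constraints give p ≤ 12 and q ≤ 6, which with p, q ≥ 0 keep the feasible region inside a bounded box. A feasible, bounded LP attains a finite optimum at a vertex.

Evaluating z = 6p + 8q at each vertex:
  (0, 2.5): z = 20
  (0.6, 3.4): z = 30.8
  (0, 4): z = 32

The LP has an optimal solution: (0, 4) with z = 32.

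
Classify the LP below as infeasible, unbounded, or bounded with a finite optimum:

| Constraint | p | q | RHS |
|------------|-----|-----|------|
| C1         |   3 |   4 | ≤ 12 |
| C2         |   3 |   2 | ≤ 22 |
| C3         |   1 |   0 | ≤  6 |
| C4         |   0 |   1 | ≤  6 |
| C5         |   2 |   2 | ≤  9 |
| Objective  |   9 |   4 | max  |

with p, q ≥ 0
The point (4, 0) satisfies every constraint, so the LP is feasible; the constraints give p ≤ 6 and q ≤ 6, which with p, q ≥ 0 keep the feasible region inside a bounded box. A feasible, bounded LP attains a finite optimum at a vertex.

Evaluating z = 9p + 4q at each vertex:
  (0, 0): z = 0
  (4, 0): z = 36
  (0, 3): z = 12

Bounded optimum: z* = 36 at (4, 0).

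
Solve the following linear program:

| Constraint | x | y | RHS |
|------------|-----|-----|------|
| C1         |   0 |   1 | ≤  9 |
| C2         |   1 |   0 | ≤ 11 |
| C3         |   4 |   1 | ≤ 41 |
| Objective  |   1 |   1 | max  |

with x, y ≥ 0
x = 8, y = 9, z = 17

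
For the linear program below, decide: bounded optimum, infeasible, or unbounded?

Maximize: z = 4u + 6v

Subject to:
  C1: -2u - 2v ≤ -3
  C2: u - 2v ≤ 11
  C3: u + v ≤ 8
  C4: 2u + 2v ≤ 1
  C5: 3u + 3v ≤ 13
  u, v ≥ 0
C4 requires 2u + 2v ≤ 1, while C1 (-2u - 2v ≤ -3) is equivalent to 2u + 2v ≥ 3. Together they would need 3 ≤ 2u + 2v ≤ 1, which is impossible since 3 > 1. No point satisfies all constraints.

Infeasible — the constraint set is empty.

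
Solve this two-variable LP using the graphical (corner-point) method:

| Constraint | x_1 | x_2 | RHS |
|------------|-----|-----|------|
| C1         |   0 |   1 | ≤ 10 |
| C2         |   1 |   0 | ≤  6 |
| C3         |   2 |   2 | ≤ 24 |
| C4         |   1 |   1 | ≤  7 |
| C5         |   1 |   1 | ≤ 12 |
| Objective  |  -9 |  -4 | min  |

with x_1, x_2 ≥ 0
Each vertex is the intersection of two constraint boundaries that also satisfies all remaining constraints:
  x_1 = 0 and x_2 = 0 → (0, 0)
  x_1 = 6 and x_2 = 0 → (6, 0)
  x_1 = 6 and x_1 + x_2 = 7 → (6, 1)
  x_1 + x_2 = 7 and x_1 = 0 → (0, 7)

Evaluating z = -9x_1 - 4x_2 at each vertex:
  (0, 0): z = 0
  (6, 0): z = -54
  (6, 1): z = -58
  (0, 7): z = -28

The minimum is at (6, 1) with z = -58.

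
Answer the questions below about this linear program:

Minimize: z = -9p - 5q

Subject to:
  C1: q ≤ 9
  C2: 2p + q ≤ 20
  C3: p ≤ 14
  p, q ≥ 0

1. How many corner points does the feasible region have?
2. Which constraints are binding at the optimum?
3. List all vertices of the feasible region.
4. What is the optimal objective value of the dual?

1. 4
2. C1, C2
3. (0, 0), (10, 0), (5.5, 9), (0, 9)
4. -94.5 (by strong duality, equal to the primal optimum)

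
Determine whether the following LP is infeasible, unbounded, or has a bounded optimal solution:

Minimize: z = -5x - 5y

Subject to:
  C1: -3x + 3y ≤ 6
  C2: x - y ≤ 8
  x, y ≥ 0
Feasible point: (0, 0) satisfies every constraint, so the LP is feasible.
Direction d = (1, 1): for each constraint row a, a·d ≤ 0 —
  (-3)(1) + (3)(1) = 0 ≤ 0
  (1)(1) + (-1)(1) = 0 ≤ 0
and d ≥ 0, so (0, 0) + t·d stays feasible for every t ≥ 0. Along this ray z = -5x - 5y changes by -10 per unit t, so z → −∞.

Unbounded — the objective can decrease without bound over the feasible region.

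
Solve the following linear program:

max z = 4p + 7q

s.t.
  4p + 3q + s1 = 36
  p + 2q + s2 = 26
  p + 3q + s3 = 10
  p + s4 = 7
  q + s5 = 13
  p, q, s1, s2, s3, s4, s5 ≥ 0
p = 7, q = 1, z = 35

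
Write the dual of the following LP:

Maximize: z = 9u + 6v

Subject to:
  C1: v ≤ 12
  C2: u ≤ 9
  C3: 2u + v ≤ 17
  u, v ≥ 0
Minimize: z = 12y1 + 9y2 + 17y3

Subject to:
  C1: -y2 - 2y3 ≤ -9
  C2: -y1 - y3 ≤ -6
  y1, y2, y3 ≥ 0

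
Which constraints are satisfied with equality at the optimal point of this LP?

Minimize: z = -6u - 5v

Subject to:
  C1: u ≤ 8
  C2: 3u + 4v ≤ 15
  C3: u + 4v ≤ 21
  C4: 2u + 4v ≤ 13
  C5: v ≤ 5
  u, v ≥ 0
Optimal: u = 5, v = 0
Binding: C2, v ≥ 0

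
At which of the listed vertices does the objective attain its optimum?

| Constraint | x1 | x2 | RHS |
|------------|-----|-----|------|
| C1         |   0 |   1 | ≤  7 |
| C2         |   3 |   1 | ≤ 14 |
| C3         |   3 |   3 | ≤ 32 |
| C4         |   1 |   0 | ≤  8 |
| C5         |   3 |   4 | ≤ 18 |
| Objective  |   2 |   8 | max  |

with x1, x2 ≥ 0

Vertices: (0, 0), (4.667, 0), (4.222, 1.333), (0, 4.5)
(0, 4.5) with z = 36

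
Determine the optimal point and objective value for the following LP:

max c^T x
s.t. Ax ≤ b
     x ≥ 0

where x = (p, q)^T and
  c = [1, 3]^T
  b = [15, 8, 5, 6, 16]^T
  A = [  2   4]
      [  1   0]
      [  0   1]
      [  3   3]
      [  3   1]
p = 0, q = 2, z = 6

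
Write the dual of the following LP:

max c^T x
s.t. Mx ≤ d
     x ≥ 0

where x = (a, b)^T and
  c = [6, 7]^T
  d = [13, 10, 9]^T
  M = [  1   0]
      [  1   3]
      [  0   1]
Minimize: z = 13y1 + 10y2 + 9y3

Subject to:
  C1: -y1 - y2 ≤ -6
  C2: -3y2 - y3 ≤ -7
  y1, y2, y3 ≥ 0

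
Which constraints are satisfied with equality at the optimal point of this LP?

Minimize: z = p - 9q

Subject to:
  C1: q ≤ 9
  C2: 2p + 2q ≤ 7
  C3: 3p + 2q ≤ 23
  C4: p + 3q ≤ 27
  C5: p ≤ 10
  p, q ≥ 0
Optimal: p = 0, q = 3.5
Binding: C2, p ≥ 0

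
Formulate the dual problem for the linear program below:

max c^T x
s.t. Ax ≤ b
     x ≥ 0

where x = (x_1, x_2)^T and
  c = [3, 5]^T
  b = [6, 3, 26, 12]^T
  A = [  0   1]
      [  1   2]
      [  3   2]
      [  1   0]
Minimize: z = 6y1 + 3y2 + 26y3 + 12y4

Subject to:
  C1: -y2 - 3y3 - y4 ≤ -3
  C2: -y1 - 2y2 - 2y3 ≤ -5
  y1, y2, y3, y4 ≥ 0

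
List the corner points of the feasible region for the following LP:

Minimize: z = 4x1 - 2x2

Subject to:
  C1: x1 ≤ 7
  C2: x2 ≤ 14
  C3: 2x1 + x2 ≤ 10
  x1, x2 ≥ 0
Each vertex is the intersection of two constraint boundaries that also satisfies all remaining constraints:
  x1 = 0 and x2 = 0 → (0, 0)
  2x1 + x2 = 10 and x2 = 0 → (5, 0)
  2x1 + x2 = 10 and x1 = 0 → (0, 10)

Vertices: (0, 0), (5, 0), (0, 10)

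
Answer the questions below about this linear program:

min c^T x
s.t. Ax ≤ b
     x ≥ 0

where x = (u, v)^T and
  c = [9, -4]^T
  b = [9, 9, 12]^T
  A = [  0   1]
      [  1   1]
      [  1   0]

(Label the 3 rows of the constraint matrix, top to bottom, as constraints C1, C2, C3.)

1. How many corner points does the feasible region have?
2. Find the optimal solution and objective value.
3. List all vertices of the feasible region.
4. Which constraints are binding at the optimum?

1. 3
2. u = 0, v = 9, z = -36
3. (0, 0), (9, 0), (0, 9)
4. C1, C2, u ≥ 0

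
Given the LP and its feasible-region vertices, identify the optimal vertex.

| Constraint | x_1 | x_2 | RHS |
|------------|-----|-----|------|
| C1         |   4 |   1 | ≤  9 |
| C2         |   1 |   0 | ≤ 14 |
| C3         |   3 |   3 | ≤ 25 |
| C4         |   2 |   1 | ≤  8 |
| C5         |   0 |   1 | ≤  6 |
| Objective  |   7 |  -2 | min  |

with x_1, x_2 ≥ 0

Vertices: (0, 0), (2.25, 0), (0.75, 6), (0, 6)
Evaluating z = 7x_1 - 2x_2 at each vertex:
  (0, 0): z = 0
  (2.25, 0): z = 15.75
  (0.75, 6): z = -6.75
  (0, 6): z = -12

The smallest value is z = -12, attained at (0, 6).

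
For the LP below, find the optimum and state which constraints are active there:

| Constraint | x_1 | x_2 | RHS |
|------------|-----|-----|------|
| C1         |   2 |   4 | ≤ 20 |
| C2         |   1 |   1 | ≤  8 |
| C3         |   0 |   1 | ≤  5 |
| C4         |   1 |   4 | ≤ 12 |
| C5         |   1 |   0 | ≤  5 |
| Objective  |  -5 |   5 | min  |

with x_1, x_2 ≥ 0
Optimal: x_1 = 5, x_2 = 0
Slack at optimum:
  C1: slack = 10
  C2: slack = 3
  C3: slack = 5
  C4: slack = 7
  C5: slack = 0 (binding)
  x_1 ≥ 0: x_1 = 5
  x_2 ≥ 0: x_2 = 0 (binding)
Binding constraints: C5, x_2 ≥ 0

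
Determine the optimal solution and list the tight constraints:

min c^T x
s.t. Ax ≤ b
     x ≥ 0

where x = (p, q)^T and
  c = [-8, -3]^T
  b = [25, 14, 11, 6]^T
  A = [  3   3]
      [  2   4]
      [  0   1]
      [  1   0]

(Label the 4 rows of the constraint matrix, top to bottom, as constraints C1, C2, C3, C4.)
Optimal: p = 6, q = 0.5
Slack at optimum:
  C1: slack = 5.5
  C2: slack = 0 (binding)
  C3: slack = 10.5
  C4: slack = 0 (binding)
  p ≥ 0: p = 6
  q ≥ 0: q = 0.5
Binding constraints: C2, C4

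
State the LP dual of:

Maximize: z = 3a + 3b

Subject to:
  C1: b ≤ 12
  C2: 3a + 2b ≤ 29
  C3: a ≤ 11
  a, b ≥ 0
Minimize: z = 12y1 + 29y2 + 11y3

Subject to:
  C1: -3y2 - y3 ≤ -3
  C2: -y1 - 2y2 ≤ -3
  y1, y2, y3 ≥ 0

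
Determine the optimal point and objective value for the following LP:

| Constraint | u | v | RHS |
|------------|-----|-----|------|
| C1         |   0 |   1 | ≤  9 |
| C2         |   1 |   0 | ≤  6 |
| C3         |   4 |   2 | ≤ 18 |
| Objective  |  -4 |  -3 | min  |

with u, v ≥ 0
u = 0, v = 9, z = -27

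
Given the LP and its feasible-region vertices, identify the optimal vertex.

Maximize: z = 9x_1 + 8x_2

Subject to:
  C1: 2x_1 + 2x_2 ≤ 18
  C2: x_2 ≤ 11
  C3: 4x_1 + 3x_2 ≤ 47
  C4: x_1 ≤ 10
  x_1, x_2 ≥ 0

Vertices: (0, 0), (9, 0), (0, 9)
Evaluating z = 9x_1 + 8x_2 at each vertex:
  (0, 0): z = 0
  (9, 0): z = 81
  (0, 9): z = 72

The largest value is z = 81, attained at (9, 0).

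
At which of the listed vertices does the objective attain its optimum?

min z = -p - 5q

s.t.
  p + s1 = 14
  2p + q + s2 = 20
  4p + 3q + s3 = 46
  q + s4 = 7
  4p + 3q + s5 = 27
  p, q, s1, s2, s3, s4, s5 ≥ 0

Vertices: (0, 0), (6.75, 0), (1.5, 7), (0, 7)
(1.5, 7) with z = -36.5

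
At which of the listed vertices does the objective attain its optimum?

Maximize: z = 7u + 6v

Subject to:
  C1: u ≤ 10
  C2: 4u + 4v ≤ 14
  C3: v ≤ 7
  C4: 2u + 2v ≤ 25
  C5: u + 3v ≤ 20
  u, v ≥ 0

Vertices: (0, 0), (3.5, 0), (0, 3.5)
Evaluating z = 7u + 6v at each vertex:
  (0, 0): z = 0
  (3.5, 0): z = 24.5
  (0, 3.5): z = 21

The largest value is z = 24.5, attained at (3.5, 0).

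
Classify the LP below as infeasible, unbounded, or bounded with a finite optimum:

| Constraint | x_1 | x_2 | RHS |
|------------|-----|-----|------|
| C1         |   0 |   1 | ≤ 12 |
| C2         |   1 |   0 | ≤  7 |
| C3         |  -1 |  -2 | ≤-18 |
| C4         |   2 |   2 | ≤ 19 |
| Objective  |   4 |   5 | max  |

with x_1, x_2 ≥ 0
The point (0, 9.5) satisfies every constraint, so the LP is feasible; the constraints give x_1 ≤ 7 and x_2 ≤ 12, which with x_1, x_2 ≥ 0 keep the feasible region inside a bounded box. A feasible, bounded LP attains a finite optimum at a vertex.

Evaluating z = 4x_1 + 5x_2 at each vertex:
  (1, 8.5): z = 46.5
  (0, 9.5): z = 47.5
  (0, 9): z = 45

Feasible with finite optimum z* = 47.5 at (0, 9.5).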